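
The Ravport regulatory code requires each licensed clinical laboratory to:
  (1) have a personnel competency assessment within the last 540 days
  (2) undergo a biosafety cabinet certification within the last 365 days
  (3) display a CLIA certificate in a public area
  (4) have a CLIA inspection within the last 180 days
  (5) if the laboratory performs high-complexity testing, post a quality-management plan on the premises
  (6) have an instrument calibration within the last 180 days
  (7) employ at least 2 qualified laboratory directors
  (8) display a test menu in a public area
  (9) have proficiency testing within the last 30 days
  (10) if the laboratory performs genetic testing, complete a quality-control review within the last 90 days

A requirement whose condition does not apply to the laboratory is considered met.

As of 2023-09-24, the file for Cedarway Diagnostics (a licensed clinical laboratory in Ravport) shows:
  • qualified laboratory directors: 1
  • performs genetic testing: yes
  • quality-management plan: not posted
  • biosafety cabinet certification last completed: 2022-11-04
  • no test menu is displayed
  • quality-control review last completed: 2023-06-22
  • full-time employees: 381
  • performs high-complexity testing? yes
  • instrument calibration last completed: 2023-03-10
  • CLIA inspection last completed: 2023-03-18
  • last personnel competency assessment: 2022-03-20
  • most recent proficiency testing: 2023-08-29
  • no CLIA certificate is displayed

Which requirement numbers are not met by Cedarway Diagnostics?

1. personnel competency assessment 553 days ago vs limit 540 → not met
2. biosafety cabinet certification 324 days ago vs limit 365 → met
3. CLIA certificate absent → not met
4. CLIA inspection 190 days ago vs limit 180 → not met
5. condition 'performs high-complexity testing' holds; quality-management plan absent → not met
6. instrument calibration 198 days ago vs limit 180 → not met
7. qualified laboratory directors 1 < 2 → not met
8. test menu absent → not met
9. proficiency testing 26 days ago vs limit 30 → met
10. condition 'performs genetic testing' holds; quality-control review 94 days ago vs limit 90 → not met
Not met: 1, 3, 4, 5, 6, 7, 8, 10

1, 3, 4, 5, 6, 7, 8, 10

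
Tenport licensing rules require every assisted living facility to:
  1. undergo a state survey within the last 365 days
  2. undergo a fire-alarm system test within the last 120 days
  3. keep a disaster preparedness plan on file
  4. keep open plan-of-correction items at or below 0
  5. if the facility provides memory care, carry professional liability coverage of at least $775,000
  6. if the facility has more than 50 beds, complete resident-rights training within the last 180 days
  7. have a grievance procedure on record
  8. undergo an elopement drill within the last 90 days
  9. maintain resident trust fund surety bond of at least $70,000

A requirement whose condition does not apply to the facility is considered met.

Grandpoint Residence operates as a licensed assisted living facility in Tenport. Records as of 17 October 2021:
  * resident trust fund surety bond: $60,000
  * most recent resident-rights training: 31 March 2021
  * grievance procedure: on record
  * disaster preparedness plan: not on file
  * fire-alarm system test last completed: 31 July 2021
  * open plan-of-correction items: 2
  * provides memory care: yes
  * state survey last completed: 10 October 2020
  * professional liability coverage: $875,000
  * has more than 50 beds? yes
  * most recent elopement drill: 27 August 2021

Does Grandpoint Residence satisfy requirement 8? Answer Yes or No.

8. elopement drill 51 days ago vs limit 90 → met

Yes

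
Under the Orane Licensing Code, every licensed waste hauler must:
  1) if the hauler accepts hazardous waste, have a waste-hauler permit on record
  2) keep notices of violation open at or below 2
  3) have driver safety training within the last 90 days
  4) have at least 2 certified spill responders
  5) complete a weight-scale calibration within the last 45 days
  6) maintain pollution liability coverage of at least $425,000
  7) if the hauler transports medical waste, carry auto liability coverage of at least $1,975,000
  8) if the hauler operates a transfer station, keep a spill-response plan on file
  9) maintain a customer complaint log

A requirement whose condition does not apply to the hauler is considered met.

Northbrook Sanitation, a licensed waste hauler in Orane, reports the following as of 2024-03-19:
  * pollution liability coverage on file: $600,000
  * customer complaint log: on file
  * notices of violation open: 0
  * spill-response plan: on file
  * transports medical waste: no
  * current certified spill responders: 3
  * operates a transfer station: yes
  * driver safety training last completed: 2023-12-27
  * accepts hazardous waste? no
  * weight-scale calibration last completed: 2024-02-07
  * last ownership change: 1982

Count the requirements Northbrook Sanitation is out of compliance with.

0

1. condition 'accepts hazardous waste' does not hold → requirement n/a → met
2. notices of violation open 0 ≤ 2 → met
3. driver safety training 83 days ago vs limit 90 → met
4. certified spill responders 3 ≥ 2 → met
5. weight-scale calibration 41 days ago vs limit 45 → met
6. pollution liability coverage $600,000 ≥ $425,000 → met
7. condition 'transports medical waste' does not hold → requirement n/a → met
8. condition 'operates a transfer station' holds; spill-response plan present → met
9. customer complaint log present → met
Not met: 0 of 9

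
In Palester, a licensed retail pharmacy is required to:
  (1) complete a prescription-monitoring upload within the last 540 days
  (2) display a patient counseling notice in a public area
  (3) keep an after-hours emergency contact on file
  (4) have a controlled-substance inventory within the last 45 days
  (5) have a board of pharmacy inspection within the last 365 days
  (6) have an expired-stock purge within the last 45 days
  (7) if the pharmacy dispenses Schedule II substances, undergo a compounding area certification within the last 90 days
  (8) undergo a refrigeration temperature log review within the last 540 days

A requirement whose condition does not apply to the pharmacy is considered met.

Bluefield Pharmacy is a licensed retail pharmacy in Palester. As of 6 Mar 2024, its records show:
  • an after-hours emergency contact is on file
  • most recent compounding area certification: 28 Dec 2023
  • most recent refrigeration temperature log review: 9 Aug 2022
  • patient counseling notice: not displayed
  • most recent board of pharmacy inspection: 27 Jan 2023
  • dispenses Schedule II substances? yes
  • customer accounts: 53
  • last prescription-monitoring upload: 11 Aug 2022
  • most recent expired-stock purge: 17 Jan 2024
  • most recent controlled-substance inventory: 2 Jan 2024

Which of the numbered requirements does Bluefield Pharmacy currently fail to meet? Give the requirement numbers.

1, 2, 4, 5, 6, 8

1. prescription-monitoring upload 573 days ago vs limit 540 → not met
2. patient counseling notice absent → not met
3. after-hours emergency contact present → met
4. controlled-substance inventory 64 days ago vs limit 45 → not met
5. board of pharmacy inspection 404 days ago vs limit 365 → not met
6. expired-stock purge 49 days ago vs limit 45 → not met
7. condition 'dispenses Schedule II substances' holds; compounding area certification 69 days ago vs limit 90 → met
8. refrigeration temperature log review 575 days ago vs limit 540 → not met
Not met: 1, 2, 4, 5, 6, 8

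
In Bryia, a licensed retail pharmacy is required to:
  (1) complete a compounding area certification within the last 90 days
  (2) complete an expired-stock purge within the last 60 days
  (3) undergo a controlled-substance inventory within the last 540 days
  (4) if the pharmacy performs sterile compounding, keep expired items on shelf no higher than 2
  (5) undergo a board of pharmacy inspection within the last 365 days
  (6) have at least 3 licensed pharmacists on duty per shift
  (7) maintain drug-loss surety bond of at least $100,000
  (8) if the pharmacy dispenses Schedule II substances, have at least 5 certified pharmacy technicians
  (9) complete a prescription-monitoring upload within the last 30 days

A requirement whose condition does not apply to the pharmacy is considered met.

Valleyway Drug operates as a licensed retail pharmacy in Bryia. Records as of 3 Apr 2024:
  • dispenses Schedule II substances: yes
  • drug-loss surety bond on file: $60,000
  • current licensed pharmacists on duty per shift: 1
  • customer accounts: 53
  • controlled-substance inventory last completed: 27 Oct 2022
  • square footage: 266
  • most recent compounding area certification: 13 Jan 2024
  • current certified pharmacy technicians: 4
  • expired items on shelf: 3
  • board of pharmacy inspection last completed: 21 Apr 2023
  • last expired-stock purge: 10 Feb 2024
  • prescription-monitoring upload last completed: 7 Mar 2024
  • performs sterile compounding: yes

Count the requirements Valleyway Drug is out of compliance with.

1. compounding area certification 81 days ago vs limit 90 → met
2. expired-stock purge 53 days ago vs limit 60 → met
3. controlled-substance inventory 524 days ago vs limit 540 → met
4. condition 'performs sterile compounding' holds; expired items on shelf 3 > 2 → not met
5. board of pharmacy inspection 348 days ago vs limit 365 → met
6. licensed pharmacists on duty per shift 1 < 3 → not met
7. drug-loss surety bond $60,000 < $100,000 → not met
8. condition 'dispenses Schedule II substances' holds; certified pharmacy technicians 4 < 5 → not met
9. prescription-monitoring upload 27 days ago vs limit 30 → met
Not met: 4 of 9

4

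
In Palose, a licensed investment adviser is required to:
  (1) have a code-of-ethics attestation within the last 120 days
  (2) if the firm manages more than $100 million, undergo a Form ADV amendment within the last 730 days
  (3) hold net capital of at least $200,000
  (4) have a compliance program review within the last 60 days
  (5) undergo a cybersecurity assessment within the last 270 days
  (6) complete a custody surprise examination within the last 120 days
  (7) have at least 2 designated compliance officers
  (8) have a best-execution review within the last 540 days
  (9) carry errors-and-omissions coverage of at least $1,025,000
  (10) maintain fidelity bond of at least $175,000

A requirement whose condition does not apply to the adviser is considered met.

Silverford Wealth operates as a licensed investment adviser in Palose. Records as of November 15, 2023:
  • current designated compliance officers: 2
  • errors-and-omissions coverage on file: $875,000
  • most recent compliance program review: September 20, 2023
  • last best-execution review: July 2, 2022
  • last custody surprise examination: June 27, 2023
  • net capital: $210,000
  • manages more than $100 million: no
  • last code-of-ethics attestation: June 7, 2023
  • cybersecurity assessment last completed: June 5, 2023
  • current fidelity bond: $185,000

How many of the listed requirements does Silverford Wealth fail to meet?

1. code-of-ethics attestation 161 days ago vs limit 120 → not met
2. condition 'manages more than $100 million' does not hold → requirement n/a → met
3. net capital $210,000 ≥ $200,000 → met
4. compliance program review 56 days ago vs limit 60 → met
5. cybersecurity assessment 163 days ago vs limit 270 → met
6. custody surprise examination 141 days ago vs limit 120 → not met
7. designated compliance officers 2 ≥ 2 → met
8. best-execution review 501 days ago vs limit 540 → met
9. errors-and-omissions coverage $875,000 < $1,025,000 → not met
10. fidelity bond $185,000 ≥ $175,000 → met
Not met: 3 of 10

3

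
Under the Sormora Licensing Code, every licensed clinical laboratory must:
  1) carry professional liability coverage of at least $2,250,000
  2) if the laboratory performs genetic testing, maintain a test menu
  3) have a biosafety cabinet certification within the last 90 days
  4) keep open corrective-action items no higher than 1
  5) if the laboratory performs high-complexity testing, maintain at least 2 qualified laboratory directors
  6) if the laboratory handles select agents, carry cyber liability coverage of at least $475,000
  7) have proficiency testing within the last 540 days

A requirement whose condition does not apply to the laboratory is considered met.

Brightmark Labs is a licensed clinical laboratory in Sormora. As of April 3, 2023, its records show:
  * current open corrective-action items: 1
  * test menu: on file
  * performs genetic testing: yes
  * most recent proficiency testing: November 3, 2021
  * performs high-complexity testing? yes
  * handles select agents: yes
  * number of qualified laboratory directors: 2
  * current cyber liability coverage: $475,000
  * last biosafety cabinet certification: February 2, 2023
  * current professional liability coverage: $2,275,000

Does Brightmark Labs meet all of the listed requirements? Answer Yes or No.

1. professional liability coverage $2,275,000 ≥ $2,250,000 → met
2. condition 'performs genetic testing' holds; test menu present → met
3. biosafety cabinet certification 60 days ago vs limit 90 → met
4. open corrective-action items 1 ≤ 1 → met
5. condition 'performs high-complexity testing' holds; qualified laboratory directors 2 ≥ 2 → met
6. condition 'handles select agents' holds; cyber liability coverage $475,000 ≥ $475,000 → met
7. proficiency testing 516 days ago vs limit 540 → met
All met.

Yes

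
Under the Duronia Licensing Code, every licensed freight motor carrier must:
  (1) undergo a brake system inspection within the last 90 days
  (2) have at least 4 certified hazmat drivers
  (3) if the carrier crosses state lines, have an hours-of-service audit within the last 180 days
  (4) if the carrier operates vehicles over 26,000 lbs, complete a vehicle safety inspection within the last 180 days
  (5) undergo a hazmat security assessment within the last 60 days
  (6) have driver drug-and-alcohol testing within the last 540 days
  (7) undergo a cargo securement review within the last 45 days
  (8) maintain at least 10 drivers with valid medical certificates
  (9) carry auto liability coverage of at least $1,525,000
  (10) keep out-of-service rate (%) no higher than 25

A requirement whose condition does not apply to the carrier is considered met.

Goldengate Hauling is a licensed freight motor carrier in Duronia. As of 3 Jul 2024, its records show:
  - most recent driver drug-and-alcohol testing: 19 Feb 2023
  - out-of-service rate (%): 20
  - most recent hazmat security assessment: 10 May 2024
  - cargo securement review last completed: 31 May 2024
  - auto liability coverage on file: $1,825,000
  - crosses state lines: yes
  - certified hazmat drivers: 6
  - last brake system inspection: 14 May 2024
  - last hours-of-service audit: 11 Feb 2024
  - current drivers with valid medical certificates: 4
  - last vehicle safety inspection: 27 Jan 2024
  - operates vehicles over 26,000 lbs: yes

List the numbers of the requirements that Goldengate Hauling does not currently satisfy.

8

1. brake system inspection 50 days ago vs limit 90 → met
2. certified hazmat drivers 6 ≥ 4 → met
3. condition 'crosses state lines' holds; hours-of-service audit 143 days ago vs limit 180 → met
4. condition 'operates vehicles over 26,000 lbs' holds; vehicle safety inspection 158 days ago vs limit 180 → met
5. hazmat security assessment 54 days ago vs limit 60 → met
6. driver drug-and-alcohol testing 500 days ago vs limit 540 → met
7. cargo securement review 33 days ago vs limit 45 → met
8. drivers with valid medical certificates 4 < 10 → not met
9. auto liability coverage $1,825,000 ≥ $1,525,000 → met
10. out-of-service rate (%) 20 ≤ 25 → met
Not met: 8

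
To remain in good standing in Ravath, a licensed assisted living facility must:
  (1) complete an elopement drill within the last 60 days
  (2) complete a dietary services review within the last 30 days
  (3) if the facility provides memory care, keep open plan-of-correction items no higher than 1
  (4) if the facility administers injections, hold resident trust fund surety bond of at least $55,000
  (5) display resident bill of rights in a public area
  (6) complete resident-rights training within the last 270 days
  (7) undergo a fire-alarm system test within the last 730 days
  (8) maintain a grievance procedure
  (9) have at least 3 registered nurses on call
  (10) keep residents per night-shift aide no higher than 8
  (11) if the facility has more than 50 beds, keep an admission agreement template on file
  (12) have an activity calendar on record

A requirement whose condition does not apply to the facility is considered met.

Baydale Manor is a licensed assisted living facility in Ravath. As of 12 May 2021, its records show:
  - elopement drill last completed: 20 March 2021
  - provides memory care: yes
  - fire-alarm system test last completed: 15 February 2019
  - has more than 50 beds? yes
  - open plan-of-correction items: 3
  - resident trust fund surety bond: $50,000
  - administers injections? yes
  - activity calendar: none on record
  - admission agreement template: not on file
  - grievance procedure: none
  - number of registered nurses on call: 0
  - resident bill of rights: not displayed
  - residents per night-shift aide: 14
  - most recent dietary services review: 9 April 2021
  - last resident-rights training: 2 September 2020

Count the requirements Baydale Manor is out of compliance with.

1. elopement drill 53 days ago vs limit 60 → met
2. dietary services review 33 days ago vs limit 30 → not met
3. condition 'provides memory care' holds; open plan-of-correction items 3 > 1 → not met
4. condition 'administers injections' holds; resident trust fund surety bond $50,000 < $55,000 → not met
5. resident bill of rights absent → not met
6. resident-rights training 252 days ago vs limit 270 → met
7. fire-alarm system test 817 days ago vs limit 730 → not met
8. grievance procedure absent → not met
9. registered nurses on call 0 < 3 → not met
10. residents per night-shift aide 14 > 8 → not met
11. condition 'has more than 50 beds' holds; admission agreement template absent → not met
12. activity calendar absent → not met
Not met: 10 of 12

10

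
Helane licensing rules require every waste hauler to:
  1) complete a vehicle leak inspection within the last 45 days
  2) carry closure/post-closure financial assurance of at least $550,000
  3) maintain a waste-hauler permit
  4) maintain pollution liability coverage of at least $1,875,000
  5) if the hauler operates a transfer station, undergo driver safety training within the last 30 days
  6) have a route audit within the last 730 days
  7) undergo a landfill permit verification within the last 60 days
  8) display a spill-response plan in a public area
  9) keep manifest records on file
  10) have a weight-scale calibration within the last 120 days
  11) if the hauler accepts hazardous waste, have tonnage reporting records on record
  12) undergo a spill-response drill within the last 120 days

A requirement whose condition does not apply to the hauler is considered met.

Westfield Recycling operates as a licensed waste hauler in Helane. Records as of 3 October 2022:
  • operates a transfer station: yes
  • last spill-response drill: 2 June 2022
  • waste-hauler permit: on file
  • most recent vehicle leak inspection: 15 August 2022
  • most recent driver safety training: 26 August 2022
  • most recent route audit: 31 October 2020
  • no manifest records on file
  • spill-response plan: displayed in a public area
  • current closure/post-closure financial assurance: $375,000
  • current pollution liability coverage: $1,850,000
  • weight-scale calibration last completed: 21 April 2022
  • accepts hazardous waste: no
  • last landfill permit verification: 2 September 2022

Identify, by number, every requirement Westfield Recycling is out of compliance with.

1, 2, 4, 5, 9, 10, 12

1. vehicle leak inspection 49 days ago vs limit 45 → not met
2. closure/post-closure financial assurance $375,000 < $550,000 → not met
3. waste-hauler permit present → met
4. pollution liability coverage $1,850,000 < $1,875,000 → not met
5. condition 'operates a transfer station' holds; driver safety training 38 days ago vs limit 30 → not met
6. route audit 702 days ago vs limit 730 → met
7. landfill permit verification 31 days ago vs limit 60 → met
8. spill-response plan present → met
9. manifest records absent → not met
10. weight-scale calibration 165 days ago vs limit 120 → not met
11. condition 'accepts hazardous waste' does not hold → requirement n/a → met
12. spill-response drill 123 days ago vs limit 120 → not met
Not met: 1, 2, 4, 5, 9, 10, 12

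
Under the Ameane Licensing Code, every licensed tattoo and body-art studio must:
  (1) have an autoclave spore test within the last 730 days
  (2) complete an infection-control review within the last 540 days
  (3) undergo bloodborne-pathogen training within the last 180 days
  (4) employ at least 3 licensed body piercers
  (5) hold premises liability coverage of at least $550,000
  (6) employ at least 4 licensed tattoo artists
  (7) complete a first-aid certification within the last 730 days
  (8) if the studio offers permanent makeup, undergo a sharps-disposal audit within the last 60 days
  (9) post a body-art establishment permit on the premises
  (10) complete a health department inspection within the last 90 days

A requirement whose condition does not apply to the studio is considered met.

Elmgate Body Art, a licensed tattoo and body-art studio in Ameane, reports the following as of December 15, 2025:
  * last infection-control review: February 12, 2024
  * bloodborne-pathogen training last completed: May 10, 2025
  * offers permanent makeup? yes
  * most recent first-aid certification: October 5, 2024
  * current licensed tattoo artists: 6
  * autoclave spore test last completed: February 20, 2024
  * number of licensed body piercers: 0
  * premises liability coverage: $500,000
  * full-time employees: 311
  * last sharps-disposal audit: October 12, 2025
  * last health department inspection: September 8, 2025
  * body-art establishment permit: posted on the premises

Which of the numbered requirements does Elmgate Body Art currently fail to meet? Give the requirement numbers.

1. autoclave spore test 664 days ago vs limit 730 → met
2. infection-control review 672 days ago vs limit 540 → not met
3. bloodborne-pathogen training 219 days ago vs limit 180 → not met
4. licensed body piercers 0 < 3 → not met
5. premises liability coverage $500,000 < $550,000 → not met
6. licensed tattoo artists 6 ≥ 4 → met
7. first-aid certification 436 days ago vs limit 730 → met
8. condition 'offers permanent makeup' holds; sharps-disposal audit 64 days ago vs limit 60 → not met
9. body-art establishment permit present → met
10. health department inspection 98 days ago vs limit 90 → not met
Not met: 2, 3, 4, 5, 8, 10

2, 3, 4, 5, 8, 10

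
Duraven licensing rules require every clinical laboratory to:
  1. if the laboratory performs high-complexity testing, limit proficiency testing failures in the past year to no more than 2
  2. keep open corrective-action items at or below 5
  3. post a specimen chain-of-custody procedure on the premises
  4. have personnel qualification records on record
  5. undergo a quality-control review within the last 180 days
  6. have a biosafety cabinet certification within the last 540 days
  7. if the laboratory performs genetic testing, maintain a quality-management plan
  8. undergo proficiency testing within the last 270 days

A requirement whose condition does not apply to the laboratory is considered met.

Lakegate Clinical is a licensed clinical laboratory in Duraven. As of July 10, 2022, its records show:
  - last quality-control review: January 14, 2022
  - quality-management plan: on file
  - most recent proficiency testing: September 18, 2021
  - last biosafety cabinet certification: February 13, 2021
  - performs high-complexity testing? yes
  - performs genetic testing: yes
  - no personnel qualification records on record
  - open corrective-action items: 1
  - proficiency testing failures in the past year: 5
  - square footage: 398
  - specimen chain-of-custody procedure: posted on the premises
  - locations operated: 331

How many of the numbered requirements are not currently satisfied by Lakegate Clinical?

3

1. condition 'performs high-complexity testing' holds; proficiency testing failures in the past year 5 > 2 → not met
2. open corrective-action items 1 ≤ 5 → met
3. specimen chain-of-custody procedure present → met
4. personnel qualification records absent → not met
5. quality-control review 177 days ago vs limit 180 → met
6. biosafety cabinet certification 512 days ago vs limit 540 → met
7. condition 'performs genetic testing' holds; quality-management plan present → met
8. proficiency testing 295 days ago vs limit 270 → not met
Not met: 3 of 8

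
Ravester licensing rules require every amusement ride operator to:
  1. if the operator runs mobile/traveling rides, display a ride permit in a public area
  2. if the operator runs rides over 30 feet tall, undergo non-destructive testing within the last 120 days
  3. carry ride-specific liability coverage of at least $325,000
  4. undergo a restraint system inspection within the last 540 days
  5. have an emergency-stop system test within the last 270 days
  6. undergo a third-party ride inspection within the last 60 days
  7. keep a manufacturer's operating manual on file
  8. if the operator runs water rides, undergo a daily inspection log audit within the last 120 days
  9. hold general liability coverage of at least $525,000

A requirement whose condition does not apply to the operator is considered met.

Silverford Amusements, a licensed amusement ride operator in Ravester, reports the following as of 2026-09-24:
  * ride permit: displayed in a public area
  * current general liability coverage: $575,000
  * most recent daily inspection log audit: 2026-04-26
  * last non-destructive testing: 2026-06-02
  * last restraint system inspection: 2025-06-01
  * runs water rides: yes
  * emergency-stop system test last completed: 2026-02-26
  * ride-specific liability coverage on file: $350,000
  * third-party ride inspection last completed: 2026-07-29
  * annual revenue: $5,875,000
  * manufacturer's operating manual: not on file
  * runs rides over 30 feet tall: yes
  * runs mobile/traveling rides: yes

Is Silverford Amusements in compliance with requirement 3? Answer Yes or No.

Yes

3. ride-specific liability coverage $350,000 ≥ $325,000 → met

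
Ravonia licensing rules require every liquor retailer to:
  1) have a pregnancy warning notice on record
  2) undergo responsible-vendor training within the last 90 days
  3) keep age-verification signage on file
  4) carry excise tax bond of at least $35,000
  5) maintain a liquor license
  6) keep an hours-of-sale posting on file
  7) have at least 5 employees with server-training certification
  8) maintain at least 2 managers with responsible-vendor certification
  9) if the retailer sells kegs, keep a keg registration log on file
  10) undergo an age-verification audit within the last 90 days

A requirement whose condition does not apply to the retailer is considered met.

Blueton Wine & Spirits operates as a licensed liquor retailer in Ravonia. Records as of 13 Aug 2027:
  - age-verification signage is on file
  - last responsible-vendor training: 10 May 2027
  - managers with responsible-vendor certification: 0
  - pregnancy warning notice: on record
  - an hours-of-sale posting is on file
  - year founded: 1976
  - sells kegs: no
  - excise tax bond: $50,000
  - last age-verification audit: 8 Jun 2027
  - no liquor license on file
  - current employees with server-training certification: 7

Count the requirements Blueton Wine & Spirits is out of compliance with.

1. pregnancy warning notice present → met
2. responsible-vendor training 95 days ago vs limit 90 → not met
3. age-verification signage present → met
4. excise tax bond $50,000 ≥ $35,000 → met
5. liquor license absent → not met
6. hours-of-sale posting present → met
7. employees with server-training certification 7 ≥ 5 → met
8. managers with responsible-vendor certification 0 < 2 → not met
9. condition 'sells kegs' does not hold → requirement n/a → met
10. age-verification audit 66 days ago vs limit 90 → met
Not met: 3 of 10

3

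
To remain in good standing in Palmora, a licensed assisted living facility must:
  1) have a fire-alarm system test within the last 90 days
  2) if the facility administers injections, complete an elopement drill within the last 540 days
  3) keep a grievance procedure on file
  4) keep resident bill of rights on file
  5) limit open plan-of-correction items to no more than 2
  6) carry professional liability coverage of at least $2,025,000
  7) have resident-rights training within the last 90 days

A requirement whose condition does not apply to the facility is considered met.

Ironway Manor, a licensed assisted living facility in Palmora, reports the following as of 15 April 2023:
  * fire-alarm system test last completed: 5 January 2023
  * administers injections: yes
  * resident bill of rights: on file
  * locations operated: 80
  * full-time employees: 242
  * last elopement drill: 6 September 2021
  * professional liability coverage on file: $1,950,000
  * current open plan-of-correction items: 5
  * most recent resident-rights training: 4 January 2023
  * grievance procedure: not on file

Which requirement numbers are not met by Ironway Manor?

1. fire-alarm system test 100 days ago vs limit 90 → not met
2. condition 'administers injections' holds; elopement drill 586 days ago vs limit 540 → not met
3. grievance procedure absent → not met
4. resident bill of rights present → met
5. open plan-of-correction items 5 > 2 → not met
6. professional liability coverage $1,950,000 < $2,025,000 → not met
7. resident-rights training 101 days ago vs limit 90 → not met
Not met: 1, 2, 3, 5, 6, 7

1, 2, 3, 5, 6, 7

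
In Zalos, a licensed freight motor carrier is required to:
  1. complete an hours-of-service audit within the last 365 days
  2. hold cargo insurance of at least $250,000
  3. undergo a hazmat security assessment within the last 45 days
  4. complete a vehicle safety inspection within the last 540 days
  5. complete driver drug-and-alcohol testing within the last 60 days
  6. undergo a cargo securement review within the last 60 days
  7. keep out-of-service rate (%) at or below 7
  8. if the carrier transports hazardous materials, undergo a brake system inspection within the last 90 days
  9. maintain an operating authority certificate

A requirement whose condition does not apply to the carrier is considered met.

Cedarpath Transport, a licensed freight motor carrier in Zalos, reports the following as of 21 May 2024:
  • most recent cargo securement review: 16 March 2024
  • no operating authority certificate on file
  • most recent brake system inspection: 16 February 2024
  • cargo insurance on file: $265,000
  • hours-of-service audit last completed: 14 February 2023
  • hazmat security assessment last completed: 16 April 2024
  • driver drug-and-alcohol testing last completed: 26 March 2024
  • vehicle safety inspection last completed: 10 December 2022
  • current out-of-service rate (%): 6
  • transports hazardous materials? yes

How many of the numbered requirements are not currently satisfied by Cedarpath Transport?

4

1. hours-of-service audit 462 days ago vs limit 365 → not met
2. cargo insurance $265,000 ≥ $250,000 → met
3. hazmat security assessment 35 days ago vs limit 45 → met
4. vehicle safety inspection 528 days ago vs limit 540 → met
5. driver drug-and-alcohol testing 56 days ago vs limit 60 → met
6. cargo securement review 66 days ago vs limit 60 → not met
7. out-of-service rate (%) 6 ≤ 7 → met
8. condition 'transports hazardous materials' holds; brake system inspection 95 days ago vs limit 90 → not met
9. operating authority certificate absent → not met
Not met: 4 of 9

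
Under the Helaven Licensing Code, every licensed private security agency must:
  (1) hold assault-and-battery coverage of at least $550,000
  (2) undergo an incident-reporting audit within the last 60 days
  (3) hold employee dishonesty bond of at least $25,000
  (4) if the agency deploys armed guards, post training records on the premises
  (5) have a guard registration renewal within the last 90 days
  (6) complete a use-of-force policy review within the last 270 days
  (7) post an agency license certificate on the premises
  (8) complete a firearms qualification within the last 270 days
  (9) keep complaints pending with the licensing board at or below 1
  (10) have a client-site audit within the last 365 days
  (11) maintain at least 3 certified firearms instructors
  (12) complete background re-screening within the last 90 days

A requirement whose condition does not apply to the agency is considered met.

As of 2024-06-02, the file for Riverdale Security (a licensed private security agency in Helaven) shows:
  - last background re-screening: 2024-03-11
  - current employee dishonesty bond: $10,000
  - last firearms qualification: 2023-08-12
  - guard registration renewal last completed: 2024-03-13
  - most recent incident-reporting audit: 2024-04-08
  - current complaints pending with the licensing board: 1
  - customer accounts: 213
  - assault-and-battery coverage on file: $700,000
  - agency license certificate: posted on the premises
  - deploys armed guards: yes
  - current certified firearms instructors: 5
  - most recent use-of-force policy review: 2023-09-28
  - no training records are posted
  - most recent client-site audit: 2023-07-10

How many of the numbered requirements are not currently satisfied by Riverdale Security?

1. assault-and-battery coverage $700,000 ≥ $550,000 → met
2. incident-reporting audit 55 days ago vs limit 60 → met
3. employee dishonesty bond $10,000 < $25,000 → not met
4. condition 'deploys armed guards' holds; training records absent → not met
5. guard registration renewal 81 days ago vs limit 90 → met
6. use-of-force policy review 248 days ago vs limit 270 → met
7. agency license certificate present → met
8. firearms qualification 295 days ago vs limit 270 → not met
9. complaints pending with the licensing board 1 ≤ 1 → met
10. client-site audit 328 days ago vs limit 365 → met
11. certified firearms instructors 5 ≥ 3 → met
12. background re-screening 83 days ago vs limit 90 → met
Not met: 3 of 12

3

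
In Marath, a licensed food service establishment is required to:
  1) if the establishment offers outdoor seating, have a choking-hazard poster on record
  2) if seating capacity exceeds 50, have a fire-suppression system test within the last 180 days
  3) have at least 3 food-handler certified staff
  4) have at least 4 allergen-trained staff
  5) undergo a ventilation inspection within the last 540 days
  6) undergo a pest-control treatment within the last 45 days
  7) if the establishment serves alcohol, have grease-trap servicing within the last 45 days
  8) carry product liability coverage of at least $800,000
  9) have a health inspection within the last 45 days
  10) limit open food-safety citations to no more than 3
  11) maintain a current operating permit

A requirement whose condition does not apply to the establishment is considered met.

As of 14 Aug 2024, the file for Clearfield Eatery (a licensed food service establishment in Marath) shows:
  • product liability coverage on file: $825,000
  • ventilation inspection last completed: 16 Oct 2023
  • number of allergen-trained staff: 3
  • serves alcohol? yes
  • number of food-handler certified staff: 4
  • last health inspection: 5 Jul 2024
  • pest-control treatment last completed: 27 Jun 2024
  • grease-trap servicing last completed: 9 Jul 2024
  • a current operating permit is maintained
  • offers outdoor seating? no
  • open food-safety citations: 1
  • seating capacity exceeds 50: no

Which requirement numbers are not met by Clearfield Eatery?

4, 6

1. condition 'offers outdoor seating' does not hold → requirement n/a → met
2. condition 'seating capacity exceeds 50' does not hold → requirement n/a → met
3. food-handler certified staff 4 ≥ 3 → met
4. allergen-trained staff 3 < 4 → not met
5. ventilation inspection 303 days ago vs limit 540 → met
6. pest-control treatment 48 days ago vs limit 45 → not met
7. condition 'serves alcohol' holds; grease-trap servicing 36 days ago vs limit 45 → met
8. product liability coverage $825,000 ≥ $800,000 → met
9. health inspection 40 days ago vs limit 45 → met
10. open food-safety citations 1 ≤ 3 → met
11. current operating permit present → met
Not met: 4, 6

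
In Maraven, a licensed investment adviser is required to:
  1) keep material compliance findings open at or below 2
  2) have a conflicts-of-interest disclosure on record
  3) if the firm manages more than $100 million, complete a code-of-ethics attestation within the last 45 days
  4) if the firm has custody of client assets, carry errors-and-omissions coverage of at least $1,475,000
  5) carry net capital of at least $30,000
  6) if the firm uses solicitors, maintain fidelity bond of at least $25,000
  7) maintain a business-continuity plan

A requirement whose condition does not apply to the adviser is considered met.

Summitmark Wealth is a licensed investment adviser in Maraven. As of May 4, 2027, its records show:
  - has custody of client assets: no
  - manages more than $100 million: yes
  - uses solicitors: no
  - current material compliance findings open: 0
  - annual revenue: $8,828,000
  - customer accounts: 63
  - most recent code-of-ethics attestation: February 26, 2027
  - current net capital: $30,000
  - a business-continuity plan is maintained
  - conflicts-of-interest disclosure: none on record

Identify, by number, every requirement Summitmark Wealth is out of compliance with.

2, 3

1. material compliance findings open 0 ≤ 2 → met
2. conflicts-of-interest disclosure absent → not met
3. condition 'manages more than $100 million' holds; code-of-ethics attestation 67 days ago vs limit 45 → not met
4. condition 'has custody of client assets' does not hold → requirement n/a → met
5. net capital $30,000 ≥ $30,000 → met
6. condition 'uses solicitors' does not hold → requirement n/a → met
7. business-continuity plan present → met
Not met: 2, 3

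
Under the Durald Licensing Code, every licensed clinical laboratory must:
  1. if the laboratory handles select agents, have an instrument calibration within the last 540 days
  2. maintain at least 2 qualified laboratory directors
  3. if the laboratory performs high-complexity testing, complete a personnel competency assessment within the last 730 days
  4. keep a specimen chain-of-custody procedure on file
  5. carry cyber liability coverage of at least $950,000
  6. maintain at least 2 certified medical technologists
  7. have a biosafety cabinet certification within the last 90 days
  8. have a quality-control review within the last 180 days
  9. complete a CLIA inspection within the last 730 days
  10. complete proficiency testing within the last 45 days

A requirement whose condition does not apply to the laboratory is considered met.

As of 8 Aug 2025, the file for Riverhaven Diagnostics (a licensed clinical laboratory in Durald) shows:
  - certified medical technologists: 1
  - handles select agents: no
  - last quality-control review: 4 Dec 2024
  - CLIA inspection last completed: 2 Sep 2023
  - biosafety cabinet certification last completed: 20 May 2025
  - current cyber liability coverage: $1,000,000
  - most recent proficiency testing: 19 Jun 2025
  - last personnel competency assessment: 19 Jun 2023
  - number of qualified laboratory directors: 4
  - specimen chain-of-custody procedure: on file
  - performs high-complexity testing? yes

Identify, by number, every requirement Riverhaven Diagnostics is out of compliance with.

3, 6, 8, 10

1. condition 'handles select agents' does not hold → requirement n/a → met
2. qualified laboratory directors 4 ≥ 2 → met
3. condition 'performs high-complexity testing' holds; personnel competency assessment 781 days ago vs limit 730 → not met
4. specimen chain-of-custody procedure present → met
5. cyber liability coverage $1,000,000 ≥ $950,000 → met
6. certified medical technologists 1 < 2 → not met
7. biosafety cabinet certification 80 days ago vs limit 90 → met
8. quality-control review 247 days ago vs limit 180 → not met
9. CLIA inspection 706 days ago vs limit 730 → met
10. proficiency testing 50 days ago vs limit 45 → not met
Not met: 3, 6, 8, 10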